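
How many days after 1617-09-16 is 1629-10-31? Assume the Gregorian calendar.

Sep 16, 1617 → Sep 16, 1618: 365 days.
Sep 16, 1618 → Sep 16, 1619: 365 days.
Sep 16, 1619 → Sep 16, 1620: 366 days (Feb 29, 1620 is in that span).
Sep 16, 1620 → Sep 16, 1621: 365 days.
Sep 16, 1621 → Sep 16, 1622: 365 days.
Sep 16, 1622 → Sep 16, 1623: 365 days.
Sep 16, 1623 → Sep 16, 1624: 366 days (Feb 29, 1624 is in that span).
Sep 16, 1624 → Sep 16, 1625: 365 days.
Sep 16, 1625 → Sep 16, 1626: 365 days.
Sep 16, 1626 → Sep 16, 1627: 365 days.
Sep 16, 1627 → Sep 16, 1628: 366 days (Feb 29, 1628 is in that span).
Sep 16, 1628 → Sep 16, 1629: 365 days.
Sep 16, 1629 → Oct 16, 1629: 30 days (September has 30).
Oct 16, 1629 → Oct 31, 1629: 15 days.
Total: 4428 days.

4428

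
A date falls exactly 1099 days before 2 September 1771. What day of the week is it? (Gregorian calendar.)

Sep 2, 1771 is a Monday.
1099 mod 7 = 0, so 1099 days before a Monday is Monday − 0 = Monday.

Monday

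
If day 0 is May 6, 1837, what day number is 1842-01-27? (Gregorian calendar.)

May 6, 1837 → May 6, 1838: 365 days.
May 6, 1838 → May 6, 1839: 365 days.
May 6, 1839 → May 6, 1840: 366 days (Feb 29, 1840 is in that span).
May 6, 1840 → May 6, 1841: 365 days.
May 6, 1841 → Jun 6, 1841: 31 days (May has 31).
Jun 6, 1841 → Jul 6, 1841: 30 days (June has 30).
Jul 6, 1841 → Aug 6, 1841: 31 days (July has 31).
Aug 6, 1841 → Sep 6, 1841: 31 days (August has 31).
Sep 6, 1841 → Oct 6, 1841: 30 days (September has 30).
Oct 6, 1841 → Nov 6, 1841: 31 days (October has 31).
Nov 6, 1841 → Dec 6, 1841: 30 days (November has 30).
Dec 6, 1841 → Jan 6, 1842: 31 days (December has 31).
Jan 6, 1842 → Jan 27, 1842: 21 days.
Total: 1727 days.

1727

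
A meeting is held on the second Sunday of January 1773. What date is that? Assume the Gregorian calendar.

January 1, 1773 is a Friday.
The first Sunday is therefore January 3 (2 days later).
The second Sunday is 3 + 1×7 = January 10.

January 10, 1773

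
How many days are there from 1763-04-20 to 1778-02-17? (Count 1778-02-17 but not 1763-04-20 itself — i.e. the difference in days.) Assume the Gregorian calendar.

5417

Apr 20, 1763 → Apr 20, 1764: 366 days (Feb 29, 1764 is in that span).
Apr 20, 1764 → Apr 20, 1765: 365 days.
Apr 20, 1765 → Apr 20, 1766: 365 days.
Apr 20, 1766 → Apr 20, 1767: 365 days.
Apr 20, 1767 → Apr 20, 1768: 366 days (Feb 29, 1768 is in that span).
Apr 20, 1768 → Apr 20, 1769: 365 days.
Apr 20, 1769 → Apr 20, 1770: 365 days.
Apr 20, 1770 → Apr 20, 1771: 365 days.
Apr 20, 1771 → Apr 20, 1772: 366 days (Feb 29, 1772 is in that span).
Apr 20, 1772 → Apr 20, 1773: 365 days.
Apr 20, 1773 → Apr 20, 1774: 365 days.
Apr 20, 1774 → Apr 20, 1775: 365 days.
Apr 20, 1775 → Apr 20, 1776: 366 days (Feb 29, 1776 is in that span).
Apr 20, 1776 → Apr 20, 1777: 365 days.
Apr 20, 1777 → May 20, 1777: 30 days (April has 30).
May 20, 1777 → Jun 20, 1777: 31 days (May has 31).
Jun 20, 1777 → Jul 20, 1777: 30 days (June has 30).
Jul 20, 1777 → Aug 20, 1777: 31 days (July has 31).
Aug 20, 1777 → Sep 20, 1777: 31 days (August has 31).
Sep 20, 1777 → Oct 20, 1777: 30 days (September has 30).
Oct 20, 1777 → Nov 20, 1777: 31 days (October has 31).
Nov 20, 1777 → Dec 20, 1777: 30 days (November has 30).
Dec 20, 1777 → Jan 20, 1778: 31 days (December has 31).
Jan 20, 1778 → Feb 17, 1778: 28 days.
Total: 5417 days.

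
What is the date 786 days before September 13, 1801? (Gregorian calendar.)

July 19, 1799

−365 (one year) → Sep 13, 1800 (421 left).
−365 (one year) → Sep 13, 1799 (56 left).
−13 → Aug 31, 1799 (end of Aug, 31 days; 43 left).
−31 → Jul 31, 1799 (end of Jul, 31 days; 12 left).
−12 → Jul 19, 1799.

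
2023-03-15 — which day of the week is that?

Doomsday rule: the anchor day for the 2000s is Tuesday. For year 23: 23÷12 = 1 r 11, and 11÷4 = 2, so 1+11+2 = 14.
Tuesday + 14 ≡ Tuesday — that's 2023's doomsday.
In March the doomsday date is Mar 14.
Mar 15 is 1 day after Mar 14; 1 mod 7 = 1, so Tuesday + 1 = Wednesday.

Wednesday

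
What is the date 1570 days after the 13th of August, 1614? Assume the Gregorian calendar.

+365 (one year) → Aug 13, 1615 (1205 left).
+366 (one year; includes Feb 29, 1616) → Aug 13, 1616 (839 left).
+365 (one year) → Aug 13, 1617 (474 left).
+365 (one year) → Aug 13, 1618 (109 left).
Aug has 31 days: +19 → Sep 1, 1618 (90 left).
Sep has 30 days: +30 → Oct 1, 1618 (60 left).
Oct has 31 days: +31 → Nov 1, 1618 (29 left).
+29 → Nov 30, 1618.

November 30, 1618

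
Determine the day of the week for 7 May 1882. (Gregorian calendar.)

Doomsday rule: the anchor day for the 1800s is Friday. For year 82: 82÷12 = 6 r 10, and 10÷4 = 2, so 6+10+2 = 18.
Friday + 18 ≡ Tuesday — that's 1882's doomsday.
In May the doomsday date is May 9.
May 7 is 2 days before May 9; 2 mod 7 = 2, so Tuesday − 2 = Sunday.

Sunday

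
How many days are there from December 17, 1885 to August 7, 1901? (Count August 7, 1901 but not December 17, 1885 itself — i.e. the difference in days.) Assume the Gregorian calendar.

5711

Dec 17, 1885 → Dec 17, 1886: 365 days.
Dec 17, 1886 → Dec 17, 1887: 365 days.
Dec 17, 1887 → Dec 17, 1888: 366 days (Feb 29, 1888 is in that span).
Dec 17, 1888 → Dec 17, 1889: 365 days.
Dec 17, 1889 → Dec 17, 1890: 365 days.
Dec 17, 1890 → Dec 17, 1891: 365 days.
Dec 17, 1891 → Dec 17, 1892: 366 days (Feb 29, 1892 is in that span).
Dec 17, 1892 → Dec 17, 1893: 365 days.
Dec 17, 1893 → Dec 17, 1894: 365 days.
Dec 17, 1894 → Dec 17, 1895: 365 days.
Dec 17, 1895 → Dec 17, 1896: 366 days (Feb 29, 1896 is in that span).
Dec 17, 1896 → Dec 17, 1897: 365 days.
Dec 17, 1897 → Dec 17, 1898: 365 days.
Dec 17, 1898 → Dec 17, 1899: 365 days.
Dec 17, 1899 → Dec 17, 1900: 365 days.
Dec 17, 1900 → Jan 17, 1901: 31 days (December has 31).
Jan 17, 1901 → Feb 17, 1901: 31 days (January has 31).
Feb 17, 1901 → Mar 17, 1901: 28 days (February has 28).
Mar 17, 1901 → Apr 17, 1901: 31 days (March has 31).
Apr 17, 1901 → May 17, 1901: 30 days (April has 30).
May 17, 1901 → Jun 17, 1901: 31 days (May has 31).
Jun 17, 1901 → Jul 17, 1901: 30 days (June has 30).
Jul 17, 1901 → Aug 7, 1901: 21 days.
Total: 5711 days.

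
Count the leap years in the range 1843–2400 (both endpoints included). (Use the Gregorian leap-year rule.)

Multiples of 4 in [1843,2400]: 140.
Of those, multiples of 100: 6 (not leap unless ÷400).
Multiples of 400: 2.
Leap years = 140 − 6 + 2 = 136.

136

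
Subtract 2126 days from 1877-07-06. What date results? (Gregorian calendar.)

September 10, 1871

−365 (one year) → Jul 6, 1876 (1761 left).
−366 (one year; includes Feb 29, 1876) → Jul 6, 1875 (1395 left).
−365 (one year) → Jul 6, 1874 (1030 left).
−365 (one year) → Jul 6, 1873 (665 left).
−365 (one year) → Jul 6, 1872 (300 left).
−6 → Jun 30, 1872 (end of Jun, 30 days; 294 left).
−30 → May 31, 1872 (end of May, 31 days; 264 left).
−31 → Apr 30, 1872 (end of Apr, 30 days; 233 left).
−30 → Mar 31, 1872 (end of Mar, 31 days; 203 left).
−31 → Feb 29, 1872 (end of Feb, 29 days; 172 left).
−29 → Jan 31, 1872 (end of Jan, 31 days; 143 left).
−31 → Dec 31, 1871 (end of Dec, 31 days; 112 left).
−31 → Nov 30, 1871 (end of Nov, 30 days; 81 left).
−30 → Oct 31, 1871 (end of Oct, 31 days; 51 left).
−31 → Sep 30, 1871 (end of Sep, 30 days; 20 left).
−20 → Sep 10, 1871.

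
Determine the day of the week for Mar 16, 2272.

Saturday

Doomsday rule: the anchor day for the 2200s is Friday. For year 72: 72÷12 = 6 r 0, and 0÷4 = 0, so 6+0+0 = 6.
Friday + 6 ≡ Thursday — that's 2272's doomsday.
In March the doomsday date is Mar 14.
Mar 16 is 2 days after Mar 14; 2 mod 7 = 2, so Thursday + 2 = Saturday.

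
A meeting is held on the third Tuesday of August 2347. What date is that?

August 19, 2347

August 1, 2347 is a Friday.
The first Tuesday is therefore August 5 (4 days later).
The third Tuesday is 5 + 2×7 = August 19.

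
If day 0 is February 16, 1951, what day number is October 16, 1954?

1338

Feb 16, 1951 → Feb 16, 1952: 365 days.
Feb 16, 1952 → Feb 16, 1953: 366 days (Feb 29, 1952 is in that span).
Feb 16, 1953 → Feb 16, 1954: 365 days.
Feb 16, 1954 → Mar 16, 1954: 28 days (February has 28).
Mar 16, 1954 → Apr 16, 1954: 31 days (March has 31).
Apr 16, 1954 → May 16, 1954: 30 days (April has 30).
May 16, 1954 → Jun 16, 1954: 31 days (May has 31).
Jun 16, 1954 → Jul 16, 1954: 30 days (June has 30).
Jul 16, 1954 → Aug 16, 1954: 31 days (July has 31).
Aug 16, 1954 → Sep 16, 1954: 31 days (August has 31).
Sep 16, 1954 → Oct 16, 1954: 30 days.
Total: 1338 days.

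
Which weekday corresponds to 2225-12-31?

Doomsday rule: the anchor day for the 2200s is Friday. For year 25: 25÷12 = 2 r 1, and 1÷4 = 0, so 2+1+0 = 3.
Friday + 3 ≡ Monday — that's 2225's doomsday.
In December the doomsday date is Dec 12.
Dec 31 is 19 days after Dec 12; 19 mod 7 = 5, so Monday + 5 = Saturday.

Saturday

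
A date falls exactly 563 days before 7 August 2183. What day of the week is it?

Aug 7, 2183 is a Thursday.
563 mod 7 = 3, so 563 days before a Thursday is Thursday − 3 = Monday.

Monday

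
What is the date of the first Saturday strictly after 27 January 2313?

Jan 27, 2313 is a Monday.
From Monday to the next Saturday is 5 days.
Jan 27, 2313 + 5 = Feb 1, 2313.

February 1, 2313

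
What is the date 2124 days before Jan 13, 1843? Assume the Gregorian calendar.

March 21, 1837

−365 (one year) → Jan 13, 1842 (1759 left).
−365 (one year) → Jan 13, 1841 (1394 left).
−366 (one year; includes Feb 29, 1840) → Jan 13, 1840 (1028 left).
−365 (one year) → Jan 13, 1839 (663 left).
−365 (one year) → Jan 13, 1838 (298 left).
−13 → Dec 31, 1837 (end of Dec, 31 days; 285 left).
−31 → Nov 30, 1837 (end of Nov, 30 days; 254 left).
−30 → Oct 31, 1837 (end of Oct, 31 days; 224 left).
−31 → Sep 30, 1837 (end of Sep, 30 days; 193 left).
−30 → Aug 31, 1837 (end of Aug, 31 days; 163 left).
−31 → Jul 31, 1837 (end of Jul, 31 days; 132 left).
−31 → Jun 30, 1837 (end of Jun, 30 days; 101 left).
−30 → May 31, 1837 (end of May, 31 days; 71 left).
−31 → Apr 30, 1837 (end of Apr, 30 days; 40 left).
−30 → Mar 31, 1837 (end of Mar, 31 days; 10 left).
−10 → Mar 21, 1837.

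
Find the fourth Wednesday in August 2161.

August 1, 2161 is a Saturday.
The first Wednesday is therefore August 5 (4 days later).
The fourth Wednesday is 5 + 3×7 = August 26.

August 26, 2161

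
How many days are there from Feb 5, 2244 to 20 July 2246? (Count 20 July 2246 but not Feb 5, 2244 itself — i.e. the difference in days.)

896

Feb 5, 2244 → Feb 5, 2245: 366 days (Feb 29, 2244 is in that span).
Feb 5, 2245 → Feb 5, 2246: 365 days.
Feb 5, 2246 → Mar 5, 2246: 28 days (February has 28).
Mar 5, 2246 → Apr 5, 2246: 31 days (March has 31).
Apr 5, 2246 → May 5, 2246: 30 days (April has 30).
May 5, 2246 → Jun 5, 2246: 31 days (May has 31).
Jun 5, 2246 → Jul 5, 2246: 30 days (June has 30).
Jul 5, 2246 → Jul 20, 2246: 15 days.
Total: 896 days.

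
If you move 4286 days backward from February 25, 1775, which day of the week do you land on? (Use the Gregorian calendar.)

Thursday

First find the weekday of Feb 25, 1775. Doomsday rule: the anchor day for the 1700s is Sunday. For year 75: 75÷12 = 6 r 3, and 3÷4 = 0, so 6+3+0 = 9.
Sunday + 9 ≡ Tuesday — that's 1775's doomsday.
In February the doomsday date is Feb 28 (1775 is not a leap year).
Feb 25 is 3 days before Feb 28; 3 mod 7 = 3, so Tuesday − 3 = Saturday.
4286 mod 7 = 2, so 4286 days before a Saturday is Saturday − 2 = Thursday.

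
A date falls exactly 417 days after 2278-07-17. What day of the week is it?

Sunday

Jul 17, 2278 is a Wednesday.
417 mod 7 = 4, so 417 days after a Wednesday is Wednesday + 4 = Sunday.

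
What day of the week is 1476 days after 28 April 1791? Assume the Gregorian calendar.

Apr 28, 1791 is a Thursday.
1476 mod 7 = 6, so 1476 days after a Thursday is Thursday + 6 = Wednesday.

Wednesday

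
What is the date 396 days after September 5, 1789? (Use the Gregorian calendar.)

October 6, 1790

Sep has 30 days: +26 → Oct 1, 1789 (370 left).
Oct has 31 days: +31 → Nov 1, 1789 (339 left).
Nov has 30 days: +30 → Dec 1, 1789 (309 left).
Dec has 31 days: +31 → Jan 1, 1790 (278 left).
Jan has 31 days: +31 → Feb 1, 1790 (247 left).
Feb has 28 days: +28 → Mar 1, 1790 (219 left).
Mar has 31 days: +31 → Apr 1, 1790 (188 left).
Apr has 30 days: +30 → May 1, 1790 (158 left).
May has 31 days: +31 → Jun 1, 1790 (127 left).
Jun has 30 days: +30 → Jul 1, 1790 (97 left).
Jul has 31 days: +31 → Aug 1, 1790 (66 left).
Aug has 31 days: +31 → Sep 1, 1790 (35 left).
Sep has 30 days: +30 → Oct 1, 1790 (5 left).
+5 → Oct 6, 1790.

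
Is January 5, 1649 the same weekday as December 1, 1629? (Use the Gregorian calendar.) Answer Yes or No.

No

From Dec 1, 1629 to Jan 5, 1649 is 6975 days.
6975 mod 7 = 3, so they are different weekdays.
(Dec 1, 1629 is a Saturday; Jan 5, 1649 is a Tuesday.)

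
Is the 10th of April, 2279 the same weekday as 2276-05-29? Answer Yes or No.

From May 29, 2276 to Apr 10, 2279 is 1046 days.
1046 mod 7 = 3, so they are different weekdays.
(May 29, 2276 is a Monday; Apr 10, 2279 is a Thursday.)

No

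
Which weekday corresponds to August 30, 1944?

Doomsday rule: the anchor day for the 1900s is Wednesday. For year 44: 44÷12 = 3 r 8, and 8÷4 = 2, so 3+8+2 = 13.
Wednesday + 13 ≡ Tuesday — that's 1944's doomsday.
In August the doomsday date is Aug 8.
Aug 30 is 22 days after Aug 8; 22 mod 7 = 1, so Tuesday + 1 = Wednesday.

Wednesday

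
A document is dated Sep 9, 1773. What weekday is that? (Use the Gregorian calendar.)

Doomsday rule: the anchor day for the 1700s is Sunday. For year 73: 73÷12 = 6 r 1, and 1÷4 = 0, so 6+1+0 = 7.
Sunday + 7 ≡ Sunday — that's 1773's doomsday.
In September the doomsday date is Sep 5.
Sep 9 is 4 days after Sep 5; 4 mod 7 = 4, so Sunday + 4 = Thursday.

Thursday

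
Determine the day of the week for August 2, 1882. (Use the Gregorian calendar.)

Doomsday rule: the anchor day for the 1800s is Friday. For year 82: 82÷12 = 6 r 10, and 10÷4 = 2, so 6+10+2 = 18.
Friday + 18 ≡ Tuesday — that's 1882's doomsday.
In August the doomsday date is Aug 8.
Aug 2 is 6 days before Aug 8; 6 mod 7 = 6, so Tuesday − 6 = Wednesday.

Wednesday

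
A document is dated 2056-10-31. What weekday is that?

January 1, 2056 is a Saturday.
Jan 1, 2056 → Feb 1, 2056: 31 days (January has 31).
Feb 1, 2056 → Mar 1, 2056: 29 days (February has 29).
Mar 1, 2056 → Apr 1, 2056: 31 days (March has 31).
Apr 1, 2056 → May 1, 2056: 30 days (April has 30).
May 1, 2056 → Jun 1, 2056: 31 days (May has 31).
Jun 1, 2056 → Jul 1, 2056: 30 days (June has 30).
Jul 1, 2056 → Aug 1, 2056: 31 days (July has 31).
Aug 1, 2056 → Sep 1, 2056: 31 days (August has 31).
Sep 1, 2056 → Oct 1, 2056: 30 days (September has 30).
Oct 1, 2056 → Oct 31, 2056: 30 days.
Total: 304 days.
304 mod 7 = 3, so Saturday + 3 = Tuesday.

Tuesday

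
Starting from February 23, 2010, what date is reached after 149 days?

Feb has 28 days: +6 → Mar 1, 2010 (143 left).
Mar has 31 days: +31 → Apr 1, 2010 (112 left).
Apr has 30 days: +30 → May 1, 2010 (82 left).
May has 31 days: +31 → Jun 1, 2010 (51 left).
Jun has 30 days: +30 → Jul 1, 2010 (21 left).
+21 → Jul 22, 2010.

July 22, 2010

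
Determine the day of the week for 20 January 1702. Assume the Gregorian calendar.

Friday

Doomsday rule: the anchor day for the 1700s is Sunday. For year 02: 2÷12 = 0 r 2, and 2÷4 = 0, so 0+2+0 = 2.
Sunday + 2 ≡ Tuesday — that's 1702's doomsday.
In January the doomsday date is Jan 3 (1702 is not a leap year).
Jan 20 is 17 days after Jan 3; 17 mod 7 = 3, so Tuesday + 3 = Friday.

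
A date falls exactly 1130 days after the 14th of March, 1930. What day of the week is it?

Monday

First find the weekday of Mar 14, 1930. Doomsday rule: the anchor day for the 1900s is Wednesday. For year 30: 30÷12 = 2 r 6, and 6÷4 = 1, so 2+6+1 = 9.
Wednesday + 9 ≡ Friday — that's 1930's doomsday.
In March the doomsday date is Mar 14.
Mar 14 is the doomsday itself: Friday.
1130 mod 7 = 3, so 1130 days after a Friday is Friday + 3 = Monday.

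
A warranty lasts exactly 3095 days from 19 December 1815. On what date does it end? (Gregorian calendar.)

+366 (one year; includes Feb 29, 1816) → Dec 19, 1816 (2729 left).
+365 (one year) → Dec 19, 1817 (2364 left).
+365 (one year) → Dec 19, 1818 (1999 left).
+365 (one year) → Dec 19, 1819 (1634 left).
+366 (one year; includes Feb 29, 1820) → Dec 19, 1820 (1268 left).
+365 (one year) → Dec 19, 1821 (903 left).
+365 (one year) → Dec 19, 1822 (538 left).
+365 (one year) → Dec 19, 1823 (173 left).
Dec has 31 days: +13 → Jan 1, 1824 (160 left).
Jan has 31 days: +31 → Feb 1, 1824 (129 left).
Feb has 29 days: +29 → Mar 1, 1824 (100 left).
Mar has 31 days: +31 → Apr 1, 1824 (69 left).
Apr has 30 days: +30 → May 1, 1824 (39 left).
May has 31 days: +31 → Jun 1, 1824 (8 left).
+8 → Jun 9, 1824.

June 9, 1824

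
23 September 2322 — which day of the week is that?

Doomsday rule: the anchor day for the 2300s is Wednesday. For year 22: 22÷12 = 1 r 10, and 10÷4 = 2, so 1+10+2 = 13.
Wednesday + 13 ≡ Tuesday — that's 2322's doomsday.
In September the doomsday date is Sep 5.
Sep 23 is 18 days after Sep 5; 18 mod 7 = 4, so Tuesday + 4 = Saturday.

Saturday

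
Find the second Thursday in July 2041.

July 1, 2041 is a Monday.
The first Thursday is therefore July 4 (3 days later).
The second Thursday is 4 + 1×7 = July 11.

July 11, 2041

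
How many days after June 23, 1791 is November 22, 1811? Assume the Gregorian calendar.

Jun 23, 1791 → Jun 23, 1792: 366 days (Feb 29, 1792 is in that span).
Jun 23, 1792 → Jun 23, 1793: 365 days.
Jun 23, 1793 → Jun 23, 1794: 365 days.
Jun 23, 1794 → Jun 23, 1795: 365 days.
Jun 23, 1795 → Jun 23, 1796: 366 days (Feb 29, 1796 is in that span).
Jun 23, 1796 → Jun 23, 1797: 365 days.
Jun 23, 1797 → Jun 23, 1798: 365 days.
Jun 23, 1798 → Jun 23, 1799: 365 days.
Jun 23, 1799 → Jun 23, 1800: 365 days.
Jun 23, 1800 → Jun 23, 1801: 365 days.
Jun 23, 1801 → Jun 23, 1802: 365 days.
Jun 23, 1802 → Jun 23, 1803: 365 days.
Jun 23, 1803 → Jun 23, 1804: 366 days (Feb 29, 1804 is in that span).
Jun 23, 1804 → Jun 23, 1805: 365 days.
Jun 23, 1805 → Jun 23, 1806: 365 days.
Jun 23, 1806 → Jun 23, 1807: 365 days.
Jun 23, 1807 → Jun 23, 1808: 366 days (Feb 29, 1808 is in that span).
Jun 23, 1808 → Jun 23, 1809: 365 days.
Jun 23, 1809 → Jun 23, 1810: 365 days.
Jun 23, 1810 → Jun 23, 1811: 365 days.
Jun 23, 1811 → Jul 23, 1811: 30 days (June has 30).
Jul 23, 1811 → Aug 23, 1811: 31 days (July has 31).
Aug 23, 1811 → Sep 23, 1811: 31 days (August has 31).
Sep 23, 1811 → Oct 23, 1811: 30 days (September has 30).
Oct 23, 1811 → Nov 22, 1811: 30 days.
Total: 7456 days.

7456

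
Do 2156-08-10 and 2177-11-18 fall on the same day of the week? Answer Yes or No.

From Aug 10, 2156 to Nov 18, 2177 is 7770 days.
7770 mod 7 = 0, so they are the same weekday.
(Aug 10, 2156 is a Tuesday; Nov 18, 2177 is a Tuesday.)

Yes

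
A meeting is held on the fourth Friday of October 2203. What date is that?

October 1, 2203 is a Saturday.
The first Friday is therefore October 7 (6 days later).
The fourth Friday is 7 + 3×7 = October 28.

October 28, 2203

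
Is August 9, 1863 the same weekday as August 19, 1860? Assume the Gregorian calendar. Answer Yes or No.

Yes

From Aug 19, 1860 to Aug 9, 1863 is 1085 days.
1085 mod 7 = 0, so they are the same weekday.
(Aug 19, 1860 is a Sunday; Aug 9, 1863 is a Sunday.)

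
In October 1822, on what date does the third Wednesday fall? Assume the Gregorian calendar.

October 1, 1822 is a Tuesday.
The first Wednesday is therefore October 2 (1 days later).
The third Wednesday is 2 + 2×7 = October 16.

October 16, 1822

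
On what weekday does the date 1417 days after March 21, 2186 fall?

Friday

Mar 21, 2186 is a Tuesday.
1417 mod 7 = 3, so 1417 days after a Tuesday is Tuesday + 3 = Friday.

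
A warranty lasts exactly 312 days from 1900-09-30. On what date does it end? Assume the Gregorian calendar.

Sep has 30 days: +1 → Oct 1, 1900 (311 left).
Oct has 31 days: +31 → Nov 1, 1900 (280 left).
Nov has 30 days: +30 → Dec 1, 1900 (250 left).
Dec has 31 days: +31 → Jan 1, 1901 (219 left).
Jan has 31 days: +31 → Feb 1, 1901 (188 left).
Feb has 28 days: +28 → Mar 1, 1901 (160 left).
Mar has 31 days: +31 → Apr 1, 1901 (129 left).
Apr has 30 days: +30 → May 1, 1901 (99 left).
May has 31 days: +31 → Jun 1, 1901 (68 left).
Jun has 30 days: +30 → Jul 1, 1901 (38 left).
Jul has 31 days: +31 → Aug 1, 1901 (7 left).
+7 → Aug 8, 1901.

August 8, 1901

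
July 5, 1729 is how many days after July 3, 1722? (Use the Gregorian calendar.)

2559

Jul 3, 1722 → Jul 3, 1723: 365 days.
Jul 3, 1723 → Jul 3, 1724: 366 days (Feb 29, 1724 is in that span).
Jul 3, 1724 → Jul 3, 1725: 365 days.
Jul 3, 1725 → Jul 3, 1726: 365 days.
Jul 3, 1726 → Jul 3, 1727: 365 days.
Jul 3, 1727 → Jul 3, 1728: 366 days (Feb 29, 1728 is in that span).
Jul 3, 1728 → Aug 3, 1728: 31 days (July has 31).
Aug 3, 1728 → Sep 3, 1728: 31 days (August has 31).
Sep 3, 1728 → Oct 3, 1728: 30 days (September has 30).
Oct 3, 1728 → Nov 3, 1728: 31 days (October has 31).
Nov 3, 1728 → Dec 3, 1728: 30 days (November has 30).
Dec 3, 1728 → Jan 3, 1729: 31 days (December has 31).
Jan 3, 1729 → Feb 3, 1729: 31 days (January has 31).
Feb 3, 1729 → Mar 3, 1729: 28 days (February has 28).
Mar 3, 1729 → Apr 3, 1729: 31 days (March has 31).
Apr 3, 1729 → May 3, 1729: 30 days (April has 30).
May 3, 1729 → Jun 3, 1729: 31 days (May has 31).
Jun 3, 1729 → Jul 3, 1729: 30 days (June has 30).
Jul 3, 1729 → Jul 5, 1729: 2 days.
Total: 2559 days.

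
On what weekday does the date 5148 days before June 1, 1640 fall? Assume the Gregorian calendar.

Tuesday

First find the weekday of Jun 1, 1640. Doomsday rule: the anchor day for the 1600s is Tuesday. For year 40: 40÷12 = 3 r 4, and 4÷4 = 1, so 3+4+1 = 8.
Tuesday + 8 ≡ Wednesday — that's 1640's doomsday.
In June the doomsday date is Jun 6.
Jun 1 is 5 days before Jun 6; 5 mod 7 = 5, so Wednesday − 5 = Friday.
5148 mod 7 = 3, so 5148 days before a Friday is Friday − 3 = Tuesday.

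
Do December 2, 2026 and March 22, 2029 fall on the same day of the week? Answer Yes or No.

No

From Dec 2, 2026 to Mar 22, 2029 is 841 days.
841 mod 7 = 1, so they are different weekdays.
(Dec 2, 2026 is a Wednesday; Mar 22, 2029 is a Thursday.)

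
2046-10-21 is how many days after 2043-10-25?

1092

Oct 25, 2043 → Oct 25, 2044: 366 days (Feb 29, 2044 is in that span).
Oct 25, 2044 → Oct 25, 2045: 365 days.
Oct 25, 2045 → Nov 25, 2045: 31 days (October has 31).
Nov 25, 2045 → Dec 25, 2045: 30 days (November has 30).
Dec 25, 2045 → Jan 25, 2046: 31 days (December has 31).
Jan 25, 2046 → Feb 25, 2046: 31 days (January has 31).
Feb 25, 2046 → Mar 25, 2046: 28 days (February has 28).
Mar 25, 2046 → Apr 25, 2046: 31 days (March has 31).
Apr 25, 2046 → May 25, 2046: 30 days (April has 30).
May 25, 2046 → Jun 25, 2046: 31 days (May has 31).
Jun 25, 2046 → Jul 25, 2046: 30 days (June has 30).
Jul 25, 2046 → Aug 25, 2046: 31 days (July has 31).
Aug 25, 2046 → Sep 25, 2046: 31 days (August has 31).
Sep 25, 2046 → Oct 21, 2046: 26 days.
Total: 1092 days.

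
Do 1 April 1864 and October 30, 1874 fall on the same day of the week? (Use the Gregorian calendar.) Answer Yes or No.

Yes

From Apr 1, 1864 to Oct 30, 1874 is 3864 days.
3864 mod 7 = 0, so they are the same weekday.
(Apr 1, 1864 is a Friday; Oct 30, 1874 is a Friday.)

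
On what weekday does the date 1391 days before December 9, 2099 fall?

Friday

First find the weekday of Dec 9, 2099. Doomsday rule: the anchor day for the 2000s is Tuesday. For year 99: 99÷12 = 8 r 3, and 3÷4 = 0, so 8+3+0 = 11.
Tuesday + 11 ≡ Saturday — that's 2099's doomsday.
In December the doomsday date is Dec 12.
Dec 9 is 3 days before Dec 12; 3 mod 7 = 3, so Saturday − 3 = Wednesday.
1391 mod 7 = 5, so 1391 days before a Wednesday is Wednesday − 5 = Friday.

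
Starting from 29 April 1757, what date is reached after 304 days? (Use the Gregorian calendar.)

February 27, 1758

Apr has 30 days: +2 → May 1, 1757 (302 left).
May has 31 days: +31 → Jun 1, 1757 (271 left).
Jun has 30 days: +30 → Jul 1, 1757 (241 left).
Jul has 31 days: +31 → Aug 1, 1757 (210 left).
Aug has 31 days: +31 → Sep 1, 1757 (179 left).
Sep has 30 days: +30 → Oct 1, 1757 (149 left).
Oct has 31 days: +31 → Nov 1, 1757 (118 left).
Nov has 30 days: +30 → Dec 1, 1757 (88 left).
Dec has 31 days: +31 → Jan 1, 1758 (57 left).
Jan has 31 days: +31 → Feb 1, 1758 (26 left).
+26 → Feb 27, 1758.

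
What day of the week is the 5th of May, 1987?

Tuesday

January 1, 1987 is a Thursday.
Jan 1, 1987 → Feb 1, 1987: 31 days (January has 31).
Feb 1, 1987 → Mar 1, 1987: 28 days (February has 28).
Mar 1, 1987 → Apr 1, 1987: 31 days (March has 31).
Apr 1, 1987 → May 1, 1987: 30 days (April has 30).
May 1, 1987 → May 5, 1987: 4 days.
Total: 124 days.
124 mod 7 = 5, so Thursday + 5 = Tuesday.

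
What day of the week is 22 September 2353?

Doomsday rule: the anchor day for the 2300s is Wednesday. For year 53: 53÷12 = 4 r 5, and 5÷4 = 1, so 4+5+1 = 10.
Wednesday + 10 ≡ Saturday — that's 2353's doomsday.
In September the doomsday date is Sep 5.
Sep 22 is 17 days after Sep 5; 17 mod 7 = 3, so Saturday + 3 = Tuesday.

Tuesday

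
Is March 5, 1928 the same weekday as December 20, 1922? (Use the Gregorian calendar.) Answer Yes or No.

From Dec 20, 1922 to Mar 5, 1928 is 1902 days.
1902 mod 7 = 5, so they are different weekdays.
(Dec 20, 1922 is a Wednesday; Mar 5, 1928 is a Monday.)

No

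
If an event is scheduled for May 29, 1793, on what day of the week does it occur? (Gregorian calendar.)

Doomsday rule: the anchor day for the 1700s is Sunday. For year 93: 93÷12 = 7 r 9, and 9÷4 = 2, so 7+9+2 = 18.
Sunday + 18 ≡ Thursday — that's 1793's doomsday.
In May the doomsday date is May 9.
May 29 is 20 days after May 9; 20 mod 7 = 6, so Thursday + 6 = Wednesday.

Wednesday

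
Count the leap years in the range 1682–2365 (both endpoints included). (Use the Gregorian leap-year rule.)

165

Multiples of 4 in [1682,2365]: 171.
Of those, multiples of 100: 7 (not leap unless ÷400).
Multiples of 400: 1.
Leap years = 171 − 7 + 1 = 165.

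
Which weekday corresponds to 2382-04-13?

Tuesday

Doomsday rule: the anchor day for the 2300s is Wednesday. For year 82: 82÷12 = 6 r 10, and 10÷4 = 2, so 6+10+2 = 18.
Wednesday + 18 ≡ Sunday — that's 2382's doomsday.
In April the doomsday date is Apr 4.
Apr 13 is 9 days after Apr 4; 9 mod 7 = 2, so Sunday + 2 = Tuesday.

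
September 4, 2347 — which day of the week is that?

Thursday

Doomsday rule: the anchor day for the 2300s is Wednesday. For year 47: 47÷12 = 3 r 11, and 11÷4 = 2, so 3+11+2 = 16.
Wednesday + 16 ≡ Friday — that's 2347's doomsday.
In September the doomsday date is Sep 5.
Sep 4 is 1 day before Sep 5; 1 mod 7 = 1, so Friday − 1 = Thursday.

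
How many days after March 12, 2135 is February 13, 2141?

2165

Mar 12, 2135 → Mar 12, 2136: 366 days (Feb 29, 2136 is in that span).
Mar 12, 2136 → Mar 12, 2137: 365 days.
Mar 12, 2137 → Mar 12, 2138: 365 days.
Mar 12, 2138 → Mar 12, 2139: 365 days.
Mar 12, 2139 → Mar 12, 2140: 366 days (Feb 29, 2140 is in that span).
Mar 12, 2140 → Apr 12, 2140: 31 days (March has 31).
Apr 12, 2140 → May 12, 2140: 30 days (April has 30).
May 12, 2140 → Jun 12, 2140: 31 days (May has 31).
Jun 12, 2140 → Jul 12, 2140: 30 days (June has 30).
Jul 12, 2140 → Aug 12, 2140: 31 days (July has 31).
Aug 12, 2140 → Sep 12, 2140: 31 days (August has 31).
Sep 12, 2140 → Oct 12, 2140: 30 days (September has 30).
Oct 12, 2140 → Nov 12, 2140: 31 days (October has 31).
Nov 12, 2140 → Dec 12, 2140: 30 days (November has 30).
Dec 12, 2140 → Jan 12, 2141: 31 days (December has 31).
Jan 12, 2141 → Feb 12, 2141: 31 days (January has 31).
Feb 12, 2141 → Feb 13, 2141: 1 days.
Total: 2165 days.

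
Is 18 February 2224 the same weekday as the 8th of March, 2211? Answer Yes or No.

No

From Mar 8, 2211 to Feb 18, 2224 is 4730 days.
4730 mod 7 = 5, so they are different weekdays.
(Mar 8, 2211 is a Friday; Feb 18, 2224 is a Wednesday.)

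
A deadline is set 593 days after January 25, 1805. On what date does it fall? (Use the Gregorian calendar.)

September 10, 1806

+365 (one year) → Jan 25, 1806 (228 left).
Jan has 31 days: +7 → Feb 1, 1806 (221 left).
Feb has 28 days: +28 → Mar 1, 1806 (193 left).
Mar has 31 days: +31 → Apr 1, 1806 (162 left).
Apr has 30 days: +30 → May 1, 1806 (132 left).
May has 31 days: +31 → Jun 1, 1806 (101 left).
Jun has 30 days: +30 → Jul 1, 1806 (71 left).
Jul has 31 days: +31 → Aug 1, 1806 (40 left).
Aug has 31 days: +31 → Sep 1, 1806 (9 left).
+9 → Sep 10, 1806.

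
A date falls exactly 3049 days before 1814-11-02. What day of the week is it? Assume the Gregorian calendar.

Saturday

Nov 2, 1814 is a Wednesday.
3049 mod 7 = 4, so 3049 days before a Wednesday is Wednesday − 4 = Saturday.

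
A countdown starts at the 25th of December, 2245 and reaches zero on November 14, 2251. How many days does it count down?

2150

Dec 25, 2245 → Dec 25, 2246: 365 days.
Dec 25, 2246 → Dec 25, 2247: 365 days.
Dec 25, 2247 → Dec 25, 2248: 366 days (Feb 29, 2248 is in that span).
Dec 25, 2248 → Dec 25, 2249: 365 days.
Dec 25, 2249 → Dec 25, 2250: 365 days.
Dec 25, 2250 → Jan 25, 2251: 31 days (December has 31).
Jan 25, 2251 → Feb 25, 2251: 31 days (January has 31).
Feb 25, 2251 → Mar 25, 2251: 28 days (February has 28).
Mar 25, 2251 → Apr 25, 2251: 31 days (March has 31).
Apr 25, 2251 → May 25, 2251: 30 days (April has 30).
May 25, 2251 → Jun 25, 2251: 31 days (May has 31).
Jun 25, 2251 → Jul 25, 2251: 30 days (June has 30).
Jul 25, 2251 → Aug 25, 2251: 31 days (July has 31).
Aug 25, 2251 → Sep 25, 2251: 31 days (August has 31).
Sep 25, 2251 → Oct 25, 2251: 30 days (September has 30).
Oct 25, 2251 → Nov 14, 2251: 20 days.
Total: 2150 days.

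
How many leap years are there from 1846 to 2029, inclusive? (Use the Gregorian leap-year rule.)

45

Multiples of 4 in [1846,2029]: 46.
Of those, multiples of 100: 2 (not leap unless ÷400).
Multiples of 400: 1.
Leap years = 46 − 2 + 1 = 45.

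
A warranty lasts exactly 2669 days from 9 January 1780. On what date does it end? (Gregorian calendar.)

May 1, 1787

+366 (one year; includes Feb 29, 1780) → Jan 9, 1781 (2303 left).
+365 (one year) → Jan 9, 1782 (1938 left).
+365 (one year) → Jan 9, 1783 (1573 left).
+365 (one year) → Jan 9, 1784 (1208 left).
+366 (one year; includes Feb 29, 1784) → Jan 9, 1785 (842 left).
+365 (one year) → Jan 9, 1786 (477 left).
+365 (one year) → Jan 9, 1787 (112 left).
Jan has 31 days: +23 → Feb 1, 1787 (89 left).
Feb has 28 days: +28 → Mar 1, 1787 (61 left).
Mar has 31 days: +31 → Apr 1, 1787 (30 left).
Apr has 30 days: +30 → May 1, 1787 (0 left).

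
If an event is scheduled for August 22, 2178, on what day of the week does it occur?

Saturday

Doomsday rule: the anchor day for the 2100s is Sunday. For year 78: 78÷12 = 6 r 6, and 6÷4 = 1, so 6+6+1 = 13.
Sunday + 13 ≡ Saturday — that's 2178's doomsday.
In August the doomsday date is Aug 8.
Aug 22 is 14 days after Aug 8; 14 mod 7 = 0, so Saturday + 0 = Saturday.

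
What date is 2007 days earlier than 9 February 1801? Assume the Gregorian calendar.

August 12, 1795

−365 (one year) → Feb 9, 1800 (1642 left).
−365 (one year) → Feb 9, 1799 (1277 left).
−365 (one year) → Feb 9, 1798 (912 left).
−365 (one year) → Feb 9, 1797 (547 left).
−366 (one year; includes Feb 29, 1796) → Feb 9, 1796 (181 left).
−9 → Jan 31, 1796 (end of Jan, 31 days; 172 left).
−31 → Dec 31, 1795 (end of Dec, 31 days; 141 left).
−31 → Nov 30, 1795 (end of Nov, 30 days; 110 left).
−30 → Oct 31, 1795 (end of Oct, 31 days; 80 left).
−31 → Sep 30, 1795 (end of Sep, 30 days; 49 left).
−30 → Aug 31, 1795 (end of Aug, 31 days; 19 left).
−19 → Aug 12, 1795.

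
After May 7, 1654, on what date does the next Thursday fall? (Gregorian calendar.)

May 7, 1654 is a Thursday.
From Thursday to the next Thursday is 7 days.
May 7, 1654 + 7 = May 14, 1654.

May 14, 1654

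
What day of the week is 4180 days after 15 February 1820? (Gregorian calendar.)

Wednesday

First find the weekday of Feb 15, 1820. Doomsday rule: the anchor day for the 1800s is Friday. For year 20: 20÷12 = 1 r 8, and 8÷4 = 2, so 1+8+2 = 11.
Friday + 11 ≡ Tuesday — that's 1820's doomsday.
In February the doomsday date is Feb 29 (1820 is a leap year (divisible by 4)).
Feb 15 is 14 days before Feb 29; 14 mod 7 = 0, so Tuesday − 0 = Tuesday.
4180 mod 7 = 1, so 4180 days after a Tuesday is Tuesday + 1 = Wednesday.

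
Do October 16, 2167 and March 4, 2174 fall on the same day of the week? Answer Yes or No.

From Oct 16, 2167 to Mar 4, 2174 is 2331 days.
2331 mod 7 = 0, so they are the same weekday.
(Oct 16, 2167 is a Friday; Mar 4, 2174 is a Friday.)

Yes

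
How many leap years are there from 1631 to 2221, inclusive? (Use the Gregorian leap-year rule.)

143

Multiples of 4 in [1631,2221]: 148.
Of those, multiples of 100: 6 (not leap unless ÷400).
Multiples of 400: 1.
Leap years = 148 − 6 + 1 = 143.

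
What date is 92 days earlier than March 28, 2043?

−28 → Feb 28, 2043 (end of Feb, 28 days; 64 left).
−28 → Jan 31, 2043 (end of Jan, 31 days; 36 left).
−31 → Dec 31, 2042 (end of Dec, 31 days; 5 left).
−5 → Dec 26, 2042.

December 26, 2042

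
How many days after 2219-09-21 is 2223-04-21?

1308

Sep 21, 2219 → Sep 21, 2220: 366 days (Feb 29, 2220 is in that span).
Sep 21, 2220 → Sep 21, 2221: 365 days.
Sep 21, 2221 → Sep 21, 2222: 365 days.
Sep 21, 2222 → Oct 21, 2222: 30 days (September has 30).
Oct 21, 2222 → Nov 21, 2222: 31 days (October has 31).
Nov 21, 2222 → Dec 21, 2222: 30 days (November has 30).
Dec 21, 2222 → Jan 21, 2223: 31 days (December has 31).
Jan 21, 2223 → Feb 21, 2223: 31 days (January has 31).
Feb 21, 2223 → Mar 21, 2223: 28 days (February has 28).
Mar 21, 2223 → Apr 21, 2223: 31 days.
Total: 1308 days.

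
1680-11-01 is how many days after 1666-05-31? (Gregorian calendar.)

5268

May 31, 1666 → May 31, 1667: 365 days.
May 31, 1667 → May 31, 1668: 366 days (Feb 29, 1668 is in that span).
May 31, 1668 → May 31, 1669: 365 days.
May 31, 1669 → May 31, 1670: 365 days.
May 31, 1670 → May 31, 1671: 365 days.
May 31, 1671 → May 31, 1672: 366 days (Feb 29, 1672 is in that span).
May 31, 1672 → May 31, 1673: 365 days.
May 31, 1673 → May 31, 1674: 365 days.
May 31, 1674 → May 31, 1675: 365 days.
May 31, 1675 → May 31, 1676: 366 days (Feb 29, 1676 is in that span).
May 31, 1676 → May 31, 1677: 365 days.
May 31, 1677 → May 31, 1678: 365 days.
May 31, 1678 → May 31, 1679: 365 days.
May 31, 1679 → May 31, 1680: 366 days (Feb 29, 1680 is in that span).
May 31, 1680 → Jun 30, 1680: 30 days (May has 31).
Jun 30, 1680 → Jul 30, 1680: 30 days (June has 30).
Jul 30, 1680 → Aug 30, 1680: 31 days (July has 31).
Aug 30, 1680 → Sep 30, 1680: 31 days (August has 31).
Sep 30, 1680 → Oct 30, 1680: 30 days (September has 30).
Oct 30, 1680 → Nov 1, 1680: 2 days.
Total: 5268 days.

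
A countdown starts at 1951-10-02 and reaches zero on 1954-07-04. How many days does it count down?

1006

Oct 2, 1951 → Oct 2, 1952: 366 days (Feb 29, 1952 is in that span).
Oct 2, 1952 → Oct 2, 1953: 365 days.
Oct 2, 1953 → Nov 2, 1953: 31 days (October has 31).
Nov 2, 1953 → Dec 2, 1953: 30 days (November has 30).
Dec 2, 1953 → Jan 2, 1954: 31 days (December has 31).
Jan 2, 1954 → Feb 2, 1954: 31 days (January has 31).
Feb 2, 1954 → Mar 2, 1954: 28 days (February has 28).
Mar 2, 1954 → Apr 2, 1954: 31 days (March has 31).
Apr 2, 1954 → May 2, 1954: 30 days (April has 30).
May 2, 1954 → Jun 2, 1954: 31 days (May has 31).
Jun 2, 1954 → Jul 2, 1954: 30 days (June has 30).
Jul 2, 1954 → Jul 4, 1954: 2 days.
Total: 1006 days.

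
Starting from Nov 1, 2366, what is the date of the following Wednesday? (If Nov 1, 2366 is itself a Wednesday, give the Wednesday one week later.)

November 2, 2366

Nov 1, 2366 is a Tuesday.
From Tuesday to the next Wednesday is 1 day.
Nov 1, 2366 + 1 = Nov 2, 2366.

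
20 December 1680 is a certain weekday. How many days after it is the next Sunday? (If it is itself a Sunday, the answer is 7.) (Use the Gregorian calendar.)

Dec 20, 1680 is a Friday.
From Friday to the next Sunday is 2 days.

2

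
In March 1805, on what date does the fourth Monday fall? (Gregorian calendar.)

March 1, 1805 is a Friday.
The first Monday is therefore March 4 (3 days later).
The fourth Monday is 4 + 3×7 = March 25.

March 25, 1805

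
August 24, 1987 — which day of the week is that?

Doomsday rule: the anchor day for the 1900s is Wednesday. For year 87: 87÷12 = 7 r 3, and 3÷4 = 0, so 7+3+0 = 10.
Wednesday + 10 ≡ Saturday — that's 1987's doomsday.
In August the doomsday date is Aug 8.
Aug 24 is 16 days after Aug 8; 16 mod 7 = 2, so Saturday + 2 = Monday.

Monday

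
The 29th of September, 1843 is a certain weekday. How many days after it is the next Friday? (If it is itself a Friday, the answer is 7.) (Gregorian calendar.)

7

Sep 29, 1843 is a Friday.
From Friday to the next Friday is 7 days.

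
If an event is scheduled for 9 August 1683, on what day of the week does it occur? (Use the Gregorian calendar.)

Monday

Doomsday rule: the anchor day for the 1600s is Tuesday. For year 83: 83÷12 = 6 r 11, and 11÷4 = 2, so 6+11+2 = 19.
Tuesday + 19 ≡ Sunday — that's 1683's doomsday.
In August the doomsday date is Aug 8.
Aug 9 is 1 day after Aug 8; 1 mod 7 = 1, so Sunday + 1 = Monday.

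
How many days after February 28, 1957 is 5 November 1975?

6824

Feb 28, 1957 → Feb 28, 1958: 365 days.
Feb 28, 1958 → Feb 28, 1959: 365 days.
Feb 28, 1959 → Feb 28, 1960: 365 days.
Feb 28, 1960 → Feb 28, 1961: 366 days (Feb 29, 1960 is in that span).
Feb 28, 1961 → Feb 28, 1962: 365 days.
Feb 28, 1962 → Feb 28, 1963: 365 days.
Feb 28, 1963 → Feb 28, 1964: 365 days.
Feb 28, 1964 → Feb 28, 1965: 366 days (Feb 29, 1964 is in that span).
Feb 28, 1965 → Feb 28, 1966: 365 days.
Feb 28, 1966 → Feb 28, 1967: 365 days.
Feb 28, 1967 → Feb 28, 1968: 365 days.
Feb 28, 1968 → Feb 28, 1969: 366 days (Feb 29, 1968 is in that span).
Feb 28, 1969 → Feb 28, 1970: 365 days.
Feb 28, 1970 → Feb 28, 1971: 365 days.
Feb 28, 1971 → Feb 28, 1972: 365 days.
Feb 28, 1972 → Feb 28, 1973: 366 days (Feb 29, 1972 is in that span).
Feb 28, 1973 → Feb 28, 1974: 365 days.
Feb 28, 1974 → Feb 28, 1975: 365 days.
Feb 28, 1975 → Mar 28, 1975: 28 days (February has 28).
Mar 28, 1975 → Apr 28, 1975: 31 days (March has 31).
Apr 28, 1975 → May 28, 1975: 30 days (April has 30).
May 28, 1975 → Jun 28, 1975: 31 days (May has 31).
Jun 28, 1975 → Jul 28, 1975: 30 days (June has 30).
Jul 28, 1975 → Aug 28, 1975: 31 days (July has 31).
Aug 28, 1975 → Sep 28, 1975: 31 days (August has 31).
Sep 28, 1975 → Oct 28, 1975: 30 days (September has 30).
Oct 28, 1975 → Nov 5, 1975: 8 days.
Total: 6824 days.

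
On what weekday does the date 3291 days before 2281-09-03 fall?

Friday

Sep 3, 2281 is a Saturday.
3291 mod 7 = 1, so 3291 days before a Saturday is Saturday − 1 = Friday.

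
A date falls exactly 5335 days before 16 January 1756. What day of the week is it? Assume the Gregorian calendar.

First find the weekday of Jan 16, 1756. Doomsday rule: the anchor day for the 1700s is Sunday. For year 56: 56÷12 = 4 r 8, and 8÷4 = 2, so 4+8+2 = 14.
Sunday + 14 ≡ Sunday — that's 1756's doomsday.
In January the doomsday date is Jan 4 (1756 is a leap year (divisible by 4)).
Jan 16 is 12 days after Jan 4; 12 mod 7 = 5, so Sunday + 5 = Friday.
5335 mod 7 = 1, so 5335 days before a Friday is Friday − 1 = Thursday.

Thursday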